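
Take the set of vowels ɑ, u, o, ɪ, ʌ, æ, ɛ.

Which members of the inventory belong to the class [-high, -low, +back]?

Checking each segment against [-high], [-low], [+back]: /o/ (mid back rounded tense vowel), /ʌ/ (mid back unrounded lax vowel) satisfy every feature; every other segment in the inventory fails at least one.

o, ʌ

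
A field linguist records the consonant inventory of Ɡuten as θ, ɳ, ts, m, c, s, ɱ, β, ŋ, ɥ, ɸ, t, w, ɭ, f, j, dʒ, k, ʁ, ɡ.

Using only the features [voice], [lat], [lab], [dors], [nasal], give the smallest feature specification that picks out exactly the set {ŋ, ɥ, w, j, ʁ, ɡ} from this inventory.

Every target segment is [+voice], [+dorsal]; each remaining inventory member fails at least one of these. Each conjunct is needed — [+dorsal] alone would also admit /c, k/; [+voice] alone would also admit /ɳ, m, ɱ, β, …/ — and no other single listed feature has exactly this extension, so two is the minimum.

[+voice, +dors]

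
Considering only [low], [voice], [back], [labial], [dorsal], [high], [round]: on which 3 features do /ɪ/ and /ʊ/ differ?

/ɪ/ is the high front unrounded lax vowel and /ʊ/ is the high back rounded lax vowel. Both are [−low], [+voice], [+dorsal], [+high]. /ɪ/ is [−labial] while /ʊ/ is [+labial]; /ɪ/ is [−round] while /ʊ/ is [+round]; /ɪ/ is [−back] while /ʊ/ is [+back], so the distinguishing features are [labial], [round], [back].

[labial], [round], [back]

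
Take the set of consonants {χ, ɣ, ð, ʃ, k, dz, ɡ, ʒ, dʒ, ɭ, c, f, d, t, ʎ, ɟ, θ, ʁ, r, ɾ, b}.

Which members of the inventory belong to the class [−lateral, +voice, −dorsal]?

First, the [−lateral] segments are /χ, ɣ, ð, ʃ, k, dz, ɡ, ʒ, dʒ, c, f, d, t, ɟ, θ, ʁ, r, ɾ, b/.
Among these, [+voice] gives /ɣ, ð, dz, ɡ, ʒ, dʒ, d, ɟ, ʁ, r, ɾ, b/.
Within that set, [−dorsal] leaves /ð, dz, ʒ, dʒ, d, r, ɾ, b/.

ð, dz, ʒ, dʒ, d, r, ɾ, b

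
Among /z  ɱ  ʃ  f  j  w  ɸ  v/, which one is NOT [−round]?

/ɱ, v, ɸ, f, z, j, ʃ/ are all [−round]; /w/ (labial-velar glide) is [+round].

w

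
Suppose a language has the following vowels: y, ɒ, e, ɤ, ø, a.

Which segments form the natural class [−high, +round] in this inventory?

ɒ, ø

The [−high] segments are /ɒ, e, ɤ, ø, a/.
Within that set, [+round] leaves /ɒ, ø/.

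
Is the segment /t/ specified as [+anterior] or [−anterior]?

[+anterior]

/t/ is the voiceless alveolar stop, hence [+anterior].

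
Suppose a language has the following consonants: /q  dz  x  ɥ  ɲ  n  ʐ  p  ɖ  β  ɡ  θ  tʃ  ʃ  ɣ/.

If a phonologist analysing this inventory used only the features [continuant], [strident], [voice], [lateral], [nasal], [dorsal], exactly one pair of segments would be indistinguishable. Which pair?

/ɣ/ (voiced velar fricative) and /ɥ/ (labial-palatal glide) are both [+continuant], [-strident], [+voice], [-lateral], [-nasal], [+dorsal], so none of the listed features separates them. (They do differ in [sonorant], [labial], [round] and [back], which are not among the given features.) Every other pair in the inventory differs on at least one listed feature.

ɣ, ɥ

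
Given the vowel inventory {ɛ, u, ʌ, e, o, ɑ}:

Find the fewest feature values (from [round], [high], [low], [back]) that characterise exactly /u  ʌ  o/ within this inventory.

[-low, +back]

Every target segment is [-low], [+back]; each remaining inventory member fails at least one of these. Each conjunct is needed — [+back] alone would also admit /ɑ/; [-low] alone would also admit /ɛ, e/ — and no other single listed feature has exactly this extension, so two is the minimum.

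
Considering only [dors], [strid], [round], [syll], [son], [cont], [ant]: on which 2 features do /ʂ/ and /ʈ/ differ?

/ʂ/ is the voiceless retroflex fricative and /ʈ/ is the voiceless retroflex stop. Both are [-dorsal], [-round], [-syllabic], [-sonorant], [-anterior]. /ʂ/ is [+continuant] while /ʈ/ is [-continuant]; /ʂ/ is [+strident] while /ʈ/ is [-strident], so the distinguishing features are [continuant], [strident].

[continuant], [strident]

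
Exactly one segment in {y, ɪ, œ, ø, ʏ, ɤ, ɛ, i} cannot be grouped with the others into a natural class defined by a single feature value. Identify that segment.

The remaining segments after removing /ɤ/ share [-back]; /ɤ/ (mid back unrounded tense vowel) is [+back]. For every other candidate removal, the leftover set fails to share any single feature value that the removed segment lacks.

ɤ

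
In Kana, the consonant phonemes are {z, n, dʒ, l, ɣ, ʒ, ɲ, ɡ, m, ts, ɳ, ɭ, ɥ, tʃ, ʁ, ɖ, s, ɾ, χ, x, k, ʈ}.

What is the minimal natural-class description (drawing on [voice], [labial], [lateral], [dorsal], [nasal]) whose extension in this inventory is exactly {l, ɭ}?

[+lateral]

Every target segment is [+lateral] and no other inventory member is, so one feature is enough.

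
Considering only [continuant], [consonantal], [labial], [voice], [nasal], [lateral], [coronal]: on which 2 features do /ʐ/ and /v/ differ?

[labial], [coronal]

/ʐ/ is the voiced retroflex fricative and /v/ is the voiced labiodental fricative. Both are [+continuant], [+consonantal], [+voice], [−nasal], [−lateral]. /ʐ/ is [−labial] while /v/ is [+labial]; /ʐ/ is [+coronal] while /v/ is [−coronal], so the distinguishing features are [labial], [coronal].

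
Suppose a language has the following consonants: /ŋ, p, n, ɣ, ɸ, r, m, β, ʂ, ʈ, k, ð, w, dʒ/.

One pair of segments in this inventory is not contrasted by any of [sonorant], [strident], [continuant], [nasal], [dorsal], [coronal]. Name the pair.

β, ɸ

/β/ (voiced bilabial fricative) and /ɸ/ (voiceless bilabial fricative) are both [−sonorant], [−strident], [+continuant], [−nasal], [−dorsal], [−coronal], so none of the listed features separates them. (They do differ in [voice], which is not among the given features.) Every other pair in the inventory differs on at least one listed feature.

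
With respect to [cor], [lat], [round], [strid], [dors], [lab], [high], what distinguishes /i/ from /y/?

/i/ (high front unrounded tense vowel) and /y/ (high front rounded tense vowel) agree on [−coronal], [−lateral], [−strident], [+dorsal], [+high]. They differ on [labial] (/i/ [−], /y/ [+]), [round] (/i/ [−], /y/ [+]).

[labial], [round]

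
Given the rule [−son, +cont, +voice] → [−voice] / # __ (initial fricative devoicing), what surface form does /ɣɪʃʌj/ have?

Only the initial segment /ɣ/ is both word-initial and matches the structural description. It is a voiced velar fricative, so [−son, +cont, +voice] holds; changing it to [−voice] with all other features held fixed yields /x/ (voiceless velar fricative). No other segment meets both the structural description and the environment, so the output is [xɪʃʌj].

[xɪʃʌj]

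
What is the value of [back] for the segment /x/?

/x/ is the voiceless velar fricative, hence [+back].

[+back]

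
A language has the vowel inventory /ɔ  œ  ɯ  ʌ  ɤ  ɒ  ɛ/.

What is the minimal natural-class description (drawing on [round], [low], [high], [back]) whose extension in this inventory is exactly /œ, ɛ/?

[-back]

Every target segment is [-back] and no other inventory member is, so one feature is enough.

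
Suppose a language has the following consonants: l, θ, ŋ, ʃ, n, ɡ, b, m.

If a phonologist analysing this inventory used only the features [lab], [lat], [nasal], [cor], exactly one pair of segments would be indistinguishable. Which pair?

ʃ, θ

On the given features, /ʃ/ and /θ/ have an identical profile: [−labial], [−lateral], [−nasal], [+coronal]. No other two segments in the inventory coincide on all 4 features. (They do differ in [strident] and [anterior], which are not among the given features.)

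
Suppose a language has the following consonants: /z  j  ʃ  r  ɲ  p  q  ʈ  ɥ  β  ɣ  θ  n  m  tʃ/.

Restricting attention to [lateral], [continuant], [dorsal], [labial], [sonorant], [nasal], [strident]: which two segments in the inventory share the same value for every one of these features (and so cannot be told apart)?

Both /z/ and /ʃ/ are [−lateral], [+continuant], [−dorsal], [−labial], [−sonorant], [−nasal], [+strident]. Since the list omits [voice], [anterior] and [distributed] — which do distinguish the voiced alveolar fricative from the voiceless postalveolar fricative — this pair collapses; all other pairs remain distinct.

z, ʃ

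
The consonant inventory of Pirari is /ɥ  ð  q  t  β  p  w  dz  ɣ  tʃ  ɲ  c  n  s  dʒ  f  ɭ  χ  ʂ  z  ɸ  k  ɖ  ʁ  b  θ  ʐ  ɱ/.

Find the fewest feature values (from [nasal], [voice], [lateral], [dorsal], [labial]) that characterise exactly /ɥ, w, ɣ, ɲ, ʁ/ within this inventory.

The class [+voice], [+dorsal] has exactly /ɥ, w, ɣ, ɲ, ʁ/ as its extension in this inventory. No smaller conjunction from the listed features achieves this: [+dorsal] alone would also admit /q, c, χ, k/; [+voice] alone would also admit /ð, β, dz, n, …/; and checking the remaining single features turns up none with this extension.

[+voice, +dorsal]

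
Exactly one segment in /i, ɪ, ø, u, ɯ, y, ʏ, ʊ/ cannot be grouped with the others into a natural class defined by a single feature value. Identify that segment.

ø

The remaining segments after removing /ø/ share [+high]; /ø/ (mid front rounded tense vowel) is [−high]. For every other candidate removal, the leftover set fails to share any single feature value that the removed segment lacks.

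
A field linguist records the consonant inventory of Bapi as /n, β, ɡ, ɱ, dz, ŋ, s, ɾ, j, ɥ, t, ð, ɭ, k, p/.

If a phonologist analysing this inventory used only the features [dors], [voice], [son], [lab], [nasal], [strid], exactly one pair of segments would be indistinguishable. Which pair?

On the given features, /ɾ/ and /ɭ/ have an identical profile: [−dorsal], [+voice], [+sonorant], [−labial], [−nasal], [−strident]. No other two segments in the inventory coincide on all 6 features. (They do differ in [lateral] and [anterior], which are not among the given features.)

ɾ, ɭ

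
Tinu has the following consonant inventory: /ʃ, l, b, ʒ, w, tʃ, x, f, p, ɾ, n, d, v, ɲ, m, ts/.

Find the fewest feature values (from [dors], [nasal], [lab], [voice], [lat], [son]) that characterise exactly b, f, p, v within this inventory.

/b, f, p, v/ are all [−sonorant], [+labial], and no other segment in the inventory matches both values. Dropping any one of them over-generates: [+labial] alone would also admit /w, m/; [−sonorant] alone would also admit /ʃ, ʒ, tʃ, x, …/. No other single listed feature picks out exactly this set either, so fewer than two features will not do.

[−son, +lab]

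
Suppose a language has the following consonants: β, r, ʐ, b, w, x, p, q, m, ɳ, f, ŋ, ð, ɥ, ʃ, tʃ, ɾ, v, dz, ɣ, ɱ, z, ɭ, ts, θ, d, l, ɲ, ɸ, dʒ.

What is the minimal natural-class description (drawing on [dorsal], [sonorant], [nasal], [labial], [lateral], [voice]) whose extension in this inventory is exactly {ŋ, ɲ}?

The class [+nasal], [+dorsal] has exactly /ŋ, ɲ/ as its extension in this inventory. No smaller conjunction from the listed features achieves this: [+dorsal] alone would also admit /w, x, q, ɥ, …/; [+nasal] alone would also admit /m, ɳ, ɱ/; and checking the remaining single features turns up none with this extension.

[+nasal, +dorsal]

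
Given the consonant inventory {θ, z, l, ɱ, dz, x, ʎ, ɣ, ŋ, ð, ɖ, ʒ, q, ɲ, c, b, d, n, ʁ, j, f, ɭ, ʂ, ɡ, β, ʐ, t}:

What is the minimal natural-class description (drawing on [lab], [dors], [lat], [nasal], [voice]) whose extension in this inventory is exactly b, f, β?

[-nasal, +lab]

Every target segment is [-nasal], [+labial]; each remaining inventory member fails at least one of these. Each conjunct is needed — [+labial] alone would also admit /ɱ/; [-nasal] alone would also admit /θ, z, l, dz, …/ — and no other single listed feature has exactly this extension, so two is the minimum.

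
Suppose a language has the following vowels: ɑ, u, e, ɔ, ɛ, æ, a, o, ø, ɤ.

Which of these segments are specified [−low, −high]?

Checking each segment against [−low], [−high]: /e/ (mid front unrounded tense vowel), /ɔ/ (mid back rounded lax vowel), /ɛ/ (mid front unrounded lax vowel), /o/ (mid back rounded tense vowel), /ø/ (mid front rounded tense vowel), /ɤ/ (mid back unrounded tense vowel) satisfy every feature; every other segment in the inventory fails at least one.

e, ɔ, ɛ, o, ø, ɤ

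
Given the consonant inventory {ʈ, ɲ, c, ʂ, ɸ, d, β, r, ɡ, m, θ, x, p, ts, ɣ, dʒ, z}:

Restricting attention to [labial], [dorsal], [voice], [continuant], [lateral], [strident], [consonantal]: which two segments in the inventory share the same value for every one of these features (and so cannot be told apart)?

Both /ɲ/ and /ɡ/ are [-labial], [+dorsal], [+voice], [-continuant], [-lateral], [-strident], [+consonantal]. Since the list omits [sonorant], [nasal] and [back] — which do distinguish the palatal nasal from the voiced velar stop — this pair collapses; all other pairs remain distinct.

ɲ, ɡ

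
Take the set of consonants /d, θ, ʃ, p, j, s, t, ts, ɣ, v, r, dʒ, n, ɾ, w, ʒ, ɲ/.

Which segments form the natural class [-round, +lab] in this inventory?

p, v

Checking each segment against [-round], [+labial]: /p/ (voiceless bilabial stop), /v/ (voiced labiodental fricative) satisfy every feature; every other segment in the inventory fails at least one.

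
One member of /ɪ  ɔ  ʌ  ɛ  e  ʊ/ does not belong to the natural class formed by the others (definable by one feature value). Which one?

e

The remaining segments after removing /e/ share [−tense]; /e/ (mid front unrounded tense vowel) is [+tense]. For every other candidate removal, the leftover set fails to share any single feature value that the removed segment lacks.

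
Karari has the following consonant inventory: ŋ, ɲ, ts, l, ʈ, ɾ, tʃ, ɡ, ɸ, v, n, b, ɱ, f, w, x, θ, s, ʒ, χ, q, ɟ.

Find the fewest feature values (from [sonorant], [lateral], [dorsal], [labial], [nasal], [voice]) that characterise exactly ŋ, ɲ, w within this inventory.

/ŋ, ɲ, w/ are all [+sonorant], [+dorsal], and no other segment in the inventory matches both values. Dropping any one of them over-generates: [+dorsal] alone would also admit /ɡ, x, χ, q, …/; [+sonorant] alone would also admit /l, ɾ, n, ɱ/. No other single listed feature picks out exactly this set either, so fewer than two features will not do.

[+sonorant, +dorsal]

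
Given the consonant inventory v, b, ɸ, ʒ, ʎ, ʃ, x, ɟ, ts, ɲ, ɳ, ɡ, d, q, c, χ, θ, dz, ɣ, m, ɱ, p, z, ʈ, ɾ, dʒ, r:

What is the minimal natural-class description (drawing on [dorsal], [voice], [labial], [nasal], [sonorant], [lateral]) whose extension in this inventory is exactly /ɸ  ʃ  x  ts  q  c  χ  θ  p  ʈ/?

Every target segment is [-voice] and no other inventory member is, so one feature is enough.

[-voice]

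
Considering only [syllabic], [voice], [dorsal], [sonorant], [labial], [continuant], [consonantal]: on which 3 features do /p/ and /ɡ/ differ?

[voice], [labial], [dorsal]

/p/ is the voiceless bilabial stop and /ɡ/ is the voiced velar stop. Both are [-syllabic], [-sonorant], [-continuant], [+consonantal]. /p/ is [-voice] while /ɡ/ is [+voice]; /p/ is [+labial] while /ɡ/ is [-labial]; /p/ is [-dorsal] while /ɡ/ is [+dorsal], so the distinguishing features are [voice], [labial], [dorsal].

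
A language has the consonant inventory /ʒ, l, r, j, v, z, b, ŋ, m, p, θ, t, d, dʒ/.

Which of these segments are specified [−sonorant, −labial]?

Among the inventory, the [−sonorant] segments are /ʒ, v, z, b, p, θ, t, d, dʒ/.
Of those, [−labial] leaves /ʒ, z, θ, t, d, dʒ/.

ʒ, z, θ, t, d, dʒ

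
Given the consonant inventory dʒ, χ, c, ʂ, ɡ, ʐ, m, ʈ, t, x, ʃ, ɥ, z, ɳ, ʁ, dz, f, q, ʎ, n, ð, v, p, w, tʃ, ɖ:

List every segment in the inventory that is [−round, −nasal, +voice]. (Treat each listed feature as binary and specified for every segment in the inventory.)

Checking each segment against [−round], [−nasal], [+voice]: /dʒ/ (voiced postalveolar affricate), /ɡ/ (voiced velar stop), /ʐ/ (voiced retroflex fricative), /z/ (voiced alveolar fricative), /ʁ/ (voiced uvular fricative), /dz/ (voiced alveolar affricate), among others, satisfy every feature; every other segment in the inventory fails at least one.

dʒ, ɡ, ʐ, z, ʁ, dz, ʎ, ð, v, ɖ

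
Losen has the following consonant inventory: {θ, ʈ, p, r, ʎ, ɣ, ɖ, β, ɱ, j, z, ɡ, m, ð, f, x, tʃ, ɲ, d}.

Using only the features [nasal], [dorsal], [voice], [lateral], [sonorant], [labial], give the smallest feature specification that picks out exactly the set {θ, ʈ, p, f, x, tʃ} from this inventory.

[−voice]

/θ, ʈ, p, f, x, tʃ/ are exactly the [−voice] segments in the inventory, so a single feature suffices.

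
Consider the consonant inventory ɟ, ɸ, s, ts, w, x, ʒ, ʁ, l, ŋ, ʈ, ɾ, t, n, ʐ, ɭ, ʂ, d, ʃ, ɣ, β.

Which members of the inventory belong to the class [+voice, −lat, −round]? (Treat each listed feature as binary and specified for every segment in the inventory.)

ɟ, ʒ, ʁ, ŋ, ɾ, n, ʐ, d, ɣ, β

First, the [+voice] segments are /ɟ, w, ʒ, ʁ, l, ŋ, ɾ, n, ʐ, ɭ, d, ɣ, β/.
Among these, [−lateral] gives /ɟ, w, ʒ, ʁ, ŋ, ɾ, n, ʐ, d, ɣ, β/.
Intersecting with [−round] leaves /ɟ, ʒ, ʁ, ŋ, ɾ, n, ʐ, d, ɣ, β/.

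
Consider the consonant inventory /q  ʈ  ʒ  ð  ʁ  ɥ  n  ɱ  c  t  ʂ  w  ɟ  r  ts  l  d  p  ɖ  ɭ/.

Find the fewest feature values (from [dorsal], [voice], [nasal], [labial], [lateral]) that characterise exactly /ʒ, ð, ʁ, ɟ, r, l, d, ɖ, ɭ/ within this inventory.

[+voice, -nasal, -labial]

/ʒ, ð, ʁ, ɟ, r, l, d, ɖ, ɭ/ are all [+voice], [-nasal], [-labial], and no other segment in the inventory matches all three values. Dropping any one of them over-generates: [-nasal, -labial] alone would also admit /q, ʈ, c, t, …/; [+voice, -labial] alone would also admit /n/; [+voice, -nasal] alone would also admit /ɥ, w/. No other combination of two listed features picks out exactly this set either, so fewer than three features will not do.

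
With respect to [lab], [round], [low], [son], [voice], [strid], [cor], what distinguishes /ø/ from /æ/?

/ø/ (mid front rounded tense vowel) and /æ/ (low front unrounded vowel) agree on [+sonorant], [+voice], [−strident], [−coronal]. They differ on [labial] (/ø/ [+], /æ/ [−]), [round] (/ø/ [+], /æ/ [−]), [low] (/ø/ [−], /æ/ [+]).

[labial], [round], [low]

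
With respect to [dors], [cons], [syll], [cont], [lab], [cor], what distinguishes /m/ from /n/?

[labial], [coronal]

/m/ (bilabial nasal) and /n/ (alveolar nasal) agree on [−dorsal], [+consonantal], [−syllabic], [−continuant]. They differ on [labial] (/m/ [+], /n/ [−]), [coronal] (/m/ [−], /n/ [+]).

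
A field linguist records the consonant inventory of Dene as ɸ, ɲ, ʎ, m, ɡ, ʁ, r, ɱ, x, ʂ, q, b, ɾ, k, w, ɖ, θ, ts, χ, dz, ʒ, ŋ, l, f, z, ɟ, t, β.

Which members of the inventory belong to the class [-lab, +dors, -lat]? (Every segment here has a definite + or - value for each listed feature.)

Eliminate segments failing any feature: /ɸ, m, ɱ, b, w, f, β/ are [+labial]; /ʎ/ is [+lateral]; /r, ʂ, ɾ, ɖ, θ, ts, dz, ʒ, l, z, t/ are [-dorsal]. The remaining /ɲ, ɡ, ʁ, x, q, k, χ, ŋ, ɟ/ satisfy [-labial], [+dorsal], [-lateral].

ɲ, ɡ, ʁ, x, q, k, χ, ŋ, ɟ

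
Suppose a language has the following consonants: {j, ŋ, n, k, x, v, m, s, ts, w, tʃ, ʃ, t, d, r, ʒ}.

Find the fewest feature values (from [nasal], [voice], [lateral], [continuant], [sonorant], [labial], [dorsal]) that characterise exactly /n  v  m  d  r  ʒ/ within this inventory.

[+voice, -dorsal]

/n, v, m, d, r, ʒ/ are all [+voice], [-dorsal], and no other segment in the inventory matches both values. Dropping any one of them over-generates: [-dorsal] alone would also admit /s, ts, tʃ, ʃ, …/; [+voice] alone would also admit /j, ŋ, w/. No other single listed feature picks out exactly this set either, so fewer than two features will not do.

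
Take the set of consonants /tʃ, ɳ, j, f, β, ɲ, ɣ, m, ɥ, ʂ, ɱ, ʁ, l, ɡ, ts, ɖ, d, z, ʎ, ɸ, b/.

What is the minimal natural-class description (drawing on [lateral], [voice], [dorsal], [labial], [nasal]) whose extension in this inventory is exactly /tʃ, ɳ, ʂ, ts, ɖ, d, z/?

/tʃ, ɳ, ʂ, ts, ɖ, d, z/ are all [-lateral], [-labial], [-dorsal], and no other segment in the inventory matches all three values. Dropping any one of them over-generates: [-labial, -dorsal] alone would also admit /l/; [-lateral, -dorsal] alone would also admit /f, β, m, ɱ, …/; [-lateral, -labial] alone would also admit /j, ɲ, ɣ, ʁ, …/. No other combination of two listed features picks out exactly this set either, so fewer than three features will not do.

[-lateral, -labial, -dorsal]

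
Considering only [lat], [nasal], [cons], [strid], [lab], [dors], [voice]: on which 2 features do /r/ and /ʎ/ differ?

[lateral], [dorsal]

The two segments share [-nasal], [+consonantal], [-strident], [-labial], [+voice]. The only features from the list on which they differ: /r/ is [-lateral] while /ʎ/ is [+lateral]; /r/ is [-dorsal] while /ʎ/ is [+dorsal].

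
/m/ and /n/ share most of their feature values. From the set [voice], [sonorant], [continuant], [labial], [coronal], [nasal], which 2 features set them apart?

[labial], [coronal]

/m/ is the bilabial nasal and /n/ is the alveolar nasal. Both are [+voice], [+sonorant], [−continuant], [+nasal]. /m/ is [+labial] while /n/ is [−labial]; /m/ is [−coronal] while /n/ is [+coronal], so the distinguishing features are [labial], [coronal].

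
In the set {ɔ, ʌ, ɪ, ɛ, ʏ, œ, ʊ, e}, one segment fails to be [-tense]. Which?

e

Every segment except /e/ is [-tense]. /e/ (mid front unrounded tense vowel) is [+tense], so it is the exception.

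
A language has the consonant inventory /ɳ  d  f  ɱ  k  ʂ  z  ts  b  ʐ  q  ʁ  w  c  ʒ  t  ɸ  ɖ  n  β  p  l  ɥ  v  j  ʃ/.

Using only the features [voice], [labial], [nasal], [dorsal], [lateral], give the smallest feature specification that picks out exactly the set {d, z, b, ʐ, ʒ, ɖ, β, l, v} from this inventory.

/d, z, b, ʐ, ʒ, ɖ, β, l, v/ are all [+voice], [-nasal], [-dorsal], and no other segment in the inventory matches all three values. Dropping any one of them over-generates: [-nasal, -dorsal] alone would also admit /f, ʂ, ts, t, …/; [+voice, -dorsal] alone would also admit /ɳ, ɱ, n/; [+voice, -nasal] alone would also admit /ʁ, w, ɥ, j/. No other combination of two listed features picks out exactly this set either, so fewer than three features will not do.

[+voice, -nasal, -dorsal]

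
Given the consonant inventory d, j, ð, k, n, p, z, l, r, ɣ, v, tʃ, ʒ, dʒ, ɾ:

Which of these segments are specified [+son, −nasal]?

Eliminate segments failing any feature: /d, ð, k, p, z, ɣ, v, tʃ, ʒ, dʒ/ are [−sonorant]; /n/ is [+nasal]. The remaining /j, l, r, ɾ/ satisfy [+sonorant], [−nasal].

j, l, r, ɾ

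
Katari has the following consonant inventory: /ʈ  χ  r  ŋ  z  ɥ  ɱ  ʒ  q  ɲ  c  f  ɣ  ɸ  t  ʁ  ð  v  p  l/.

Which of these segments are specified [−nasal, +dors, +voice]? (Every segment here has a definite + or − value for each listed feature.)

Among the inventory, the [−nasal] segments are /ʈ, χ, r, z, ɥ, ʒ, q, c, f, ɣ, ɸ, t, ʁ, ð, v, p, l/.
Within that set, [+dorsal] gives /χ, ɥ, q, c, ɣ, ʁ/.
Intersecting with [+voice] leaves /ɥ, ɣ, ʁ/.

ɥ, ɣ, ʁ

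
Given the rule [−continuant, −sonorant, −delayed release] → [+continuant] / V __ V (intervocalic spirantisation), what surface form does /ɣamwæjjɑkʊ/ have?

/k/ satisfies [−continuant, −sonorant, −delayed release] and sits in V __ V. The [+continuant] counterpart of the voiceless velar stop is /x/. Other segments in /ɣamwæjjɑkʊ/ either fail the structural description or are not in the environment, so the surface form is [ɣamwæjjɑxʊ].

[ɣamwæjjɑxʊ]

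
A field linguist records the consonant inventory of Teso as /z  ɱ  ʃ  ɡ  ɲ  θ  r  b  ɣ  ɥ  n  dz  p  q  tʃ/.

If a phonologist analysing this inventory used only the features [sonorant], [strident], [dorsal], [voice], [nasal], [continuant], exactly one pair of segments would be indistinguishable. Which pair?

On the given features, /n/ and /ɱ/ have an identical profile: [+sonorant], [-strident], [-dorsal], [+voice], [+nasal], [-continuant]. No other two segments in the inventory coincide on all 6 features. (They do differ in [labial] and [coronal], which are not among the given features.)

n, ɱ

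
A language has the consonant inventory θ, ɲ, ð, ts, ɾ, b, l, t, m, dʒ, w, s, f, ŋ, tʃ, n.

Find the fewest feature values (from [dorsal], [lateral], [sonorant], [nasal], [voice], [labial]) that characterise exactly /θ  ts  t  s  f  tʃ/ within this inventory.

Every target segment is [-voice] and no other inventory member is, so one feature is enough.

[-voice]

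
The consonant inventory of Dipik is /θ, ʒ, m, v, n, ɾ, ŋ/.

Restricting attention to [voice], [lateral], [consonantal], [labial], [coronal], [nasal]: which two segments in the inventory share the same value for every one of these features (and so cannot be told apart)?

/ɾ/ (alveolar tap) and /ʒ/ (voiced postalveolar fricative) are both [+voice], [−lateral], [+consonantal], [−labial], [+coronal], [−nasal], so none of the listed features separates them. (They do differ in [sonorant], [strident] and [anterior], which are not among the given features.) Every other pair in the inventory differs on at least one listed feature.

ɾ, ʒ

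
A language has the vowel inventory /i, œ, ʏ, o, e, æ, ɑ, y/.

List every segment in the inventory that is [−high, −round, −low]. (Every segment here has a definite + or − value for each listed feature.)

e

Checking each segment against [−high], [−round], [−low]: /e/ (mid front unrounded tense vowel) satisfies every feature; every other segment in the inventory fails at least one.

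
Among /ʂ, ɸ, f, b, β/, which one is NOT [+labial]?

ʂ

/ʂ/ is the voiceless retroflex fricative, which is [−labial]; the rest — /β, b, ɸ, f/ — are [+labial].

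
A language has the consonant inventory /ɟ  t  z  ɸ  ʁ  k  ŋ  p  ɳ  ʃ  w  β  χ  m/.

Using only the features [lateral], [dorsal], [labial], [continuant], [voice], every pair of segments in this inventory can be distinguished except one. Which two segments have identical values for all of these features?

ɟ, ŋ

On the given features, /ɟ/ and /ŋ/ have an identical profile: [−lateral], [+dorsal], [−labial], [−continuant], [+voice]. No other two segments in the inventory coincide on all 5 features. (They do differ in [sonorant], [nasal] and [back], which are not among the given features.)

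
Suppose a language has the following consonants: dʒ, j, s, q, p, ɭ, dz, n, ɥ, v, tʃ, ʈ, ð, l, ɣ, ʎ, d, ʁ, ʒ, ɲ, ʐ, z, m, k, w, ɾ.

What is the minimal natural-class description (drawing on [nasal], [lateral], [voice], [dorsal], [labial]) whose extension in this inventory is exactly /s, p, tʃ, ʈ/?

[-voice, -dorsal]

/s, p, tʃ, ʈ/ are all [-voice], [-dorsal], and no other segment in the inventory matches both values. Dropping any one of them over-generates: [-dorsal] alone would also admit /dʒ, ɭ, dz, n, …/; [-voice] alone would also admit /q, k/. No other single listed feature picks out exactly this set either, so fewer than two features will not do.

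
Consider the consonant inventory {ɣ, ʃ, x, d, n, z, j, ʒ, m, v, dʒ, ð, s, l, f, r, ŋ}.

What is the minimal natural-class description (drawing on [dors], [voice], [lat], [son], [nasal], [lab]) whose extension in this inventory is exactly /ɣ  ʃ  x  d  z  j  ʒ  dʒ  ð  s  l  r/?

[-nasal, -lab]

The class [-nasal], [-labial] has exactly /ɣ, ʃ, x, d, z, j, ʒ, dʒ, ð, s, l, r/ as its extension in this inventory. No smaller conjunction from the listed features achieves this: [-labial] alone would also admit /n, ŋ/; [-nasal] alone would also admit /v, f/; and checking the remaining single features turns up none with this extension.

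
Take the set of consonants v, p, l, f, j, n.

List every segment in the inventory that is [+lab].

The [+labial] segments here are /v, p, f/; the remaining /l, j, n/ are [−labial].

v, p, f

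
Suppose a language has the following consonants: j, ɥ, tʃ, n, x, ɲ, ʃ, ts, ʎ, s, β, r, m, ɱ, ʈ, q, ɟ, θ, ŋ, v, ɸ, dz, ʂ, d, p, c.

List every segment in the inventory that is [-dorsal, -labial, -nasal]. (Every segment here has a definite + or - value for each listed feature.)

Among the inventory, the [-dorsal] segments are /tʃ, n, ʃ, ts, s, β, r, m, ɱ, ʈ, θ, v, ɸ, dz, ʂ, d, p/.
Intersecting with [-labial] gives /tʃ, n, ʃ, ts, s, r, ʈ, θ, dz, ʂ, d/.
Intersecting with [-nasal] leaves /tʃ, ʃ, ts, s, r, ʈ, θ, dz, ʂ, d/.

tʃ, ʃ, ts, s, r, ʈ, θ, dz, ʂ, d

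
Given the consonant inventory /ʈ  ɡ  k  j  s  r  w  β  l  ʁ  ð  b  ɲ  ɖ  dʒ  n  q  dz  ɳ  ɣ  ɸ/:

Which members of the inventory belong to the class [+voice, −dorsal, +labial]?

β, b

Among the inventory, the [+voice] segments are /ɡ, j, r, w, β, l, ʁ, ð, b, ɲ, ɖ, dʒ, n, dz, ɳ, ɣ/.
Then [−dorsal] gives /r, β, l, ð, b, ɖ, dʒ, n, dz, ɳ/.
Intersecting with [+labial] leaves /β, b/.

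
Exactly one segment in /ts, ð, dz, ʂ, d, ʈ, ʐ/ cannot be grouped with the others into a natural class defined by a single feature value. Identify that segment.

[distributed] groups all but one: /dz, ts, ʐ, ʈ, ʂ, d/ share [-distributed] while /ð/ (voiced dental fricative) alone is [+distributed]. Removing any other segment would not leave a single-feature class that excludes it.

ð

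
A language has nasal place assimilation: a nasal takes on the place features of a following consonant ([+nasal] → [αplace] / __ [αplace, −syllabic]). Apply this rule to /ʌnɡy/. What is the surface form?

/n/ sits before the [+dorsal] consonant /ɡ/, so it takes on [+dorsal] and surfaces as /ŋ/. The rest of the form is unaffected: [ʌŋɡy].

[ʌŋɡy]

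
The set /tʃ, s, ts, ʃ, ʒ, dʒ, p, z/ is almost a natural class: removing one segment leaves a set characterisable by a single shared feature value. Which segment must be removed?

p

/ʃ, dʒ, z, tʃ, ʒ, s, ts/ are all [+strident], but /p/ (voiceless bilabial stop) is [−strident]. No other single segment can be removed to leave a set sharing one feature value that the removed segment lacks, so /p/ is the odd one out.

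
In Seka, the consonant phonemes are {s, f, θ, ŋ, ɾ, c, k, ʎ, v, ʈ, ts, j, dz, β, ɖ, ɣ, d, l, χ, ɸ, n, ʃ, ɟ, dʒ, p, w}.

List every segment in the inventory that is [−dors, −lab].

Among the inventory, the [−dorsal] segments are /s, f, θ, ɾ, v, ʈ, ts, dz, β, ɖ, d, l, ɸ, n, ʃ, dʒ, p/.
Among these, [−labial] leaves /s, θ, ɾ, ʈ, ts, dz, ɖ, d, l, n, ʃ, dʒ/.

s, θ, ɾ, ʈ, ts, dz, ɖ, d, l, n, ʃ, dʒ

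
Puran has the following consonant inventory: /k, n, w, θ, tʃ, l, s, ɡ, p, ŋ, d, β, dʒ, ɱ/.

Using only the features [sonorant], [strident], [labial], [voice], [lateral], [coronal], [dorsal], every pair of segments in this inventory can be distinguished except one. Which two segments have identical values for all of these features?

s, tʃ

/s/ (voiceless alveolar fricative) and /tʃ/ (voiceless postalveolar affricate) are both [−sonorant], [+strident], [−labial], [−voice], [−lateral], [+coronal], [−dorsal], so none of the listed features separates them. (They do differ in [continuant], [anterior] and [distributed], which are not among the given features.) Every other pair in the inventory differs on at least one listed feature.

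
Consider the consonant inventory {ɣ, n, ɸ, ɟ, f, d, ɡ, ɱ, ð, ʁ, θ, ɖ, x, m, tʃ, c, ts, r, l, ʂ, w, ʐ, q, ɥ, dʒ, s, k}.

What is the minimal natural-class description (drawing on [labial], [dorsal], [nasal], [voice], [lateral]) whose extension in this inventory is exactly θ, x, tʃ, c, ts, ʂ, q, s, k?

[−voice, −labial]

The class [−voice], [−labial] has exactly /θ, x, tʃ, c, ts, ʂ, q, s, k/ as its extension in this inventory. No smaller conjunction from the listed features achieves this: [−labial] alone would also admit /ɣ, n, ɟ, d, …/; [−voice] alone would also admit /ɸ, f/; and checking the remaining single features turns up none with this extension.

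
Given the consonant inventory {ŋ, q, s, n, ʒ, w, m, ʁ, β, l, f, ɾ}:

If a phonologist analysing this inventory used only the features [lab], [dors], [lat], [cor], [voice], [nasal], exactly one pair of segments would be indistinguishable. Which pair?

/ɾ/ (alveolar tap) and /ʒ/ (voiced postalveolar fricative) are both [−labial], [−dorsal], [−lateral], [+coronal], [+voice], [−nasal], so none of the listed features separates them. (They do differ in [sonorant], [strident] and [anterior], which are not among the given features.) Every other pair in the inventory differs on at least one listed feature.

ɾ, ʒ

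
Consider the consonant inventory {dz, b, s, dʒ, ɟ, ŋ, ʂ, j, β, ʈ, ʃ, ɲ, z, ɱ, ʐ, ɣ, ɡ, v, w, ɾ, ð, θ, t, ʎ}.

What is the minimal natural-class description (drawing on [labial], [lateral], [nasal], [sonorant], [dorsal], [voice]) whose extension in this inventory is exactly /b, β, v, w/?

Every target segment is [−nasal], [+labial]; each remaining inventory member fails at least one of these. Each conjunct is needed — [+labial] alone would also admit /ɱ/; [−nasal] alone would also admit /dz, s, dʒ, ɟ, …/ — and no other single listed feature has exactly this extension, so two is the minimum.

[−nasal, +labial]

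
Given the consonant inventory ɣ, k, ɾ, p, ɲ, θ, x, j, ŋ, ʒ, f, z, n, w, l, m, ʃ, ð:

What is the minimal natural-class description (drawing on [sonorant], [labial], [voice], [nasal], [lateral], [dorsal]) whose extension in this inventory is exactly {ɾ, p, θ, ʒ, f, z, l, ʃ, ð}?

The class [-nasal], [-dorsal] has exactly /ɾ, p, θ, ʒ, f, z, l, ʃ, ð/ as its extension in this inventory. No smaller conjunction from the listed features achieves this: [-dorsal] alone would also admit /n, m/; [-nasal] alone would also admit /ɣ, k, x, j, …/; and checking the remaining single features turns up none with this extension.

[-nasal, -dorsal]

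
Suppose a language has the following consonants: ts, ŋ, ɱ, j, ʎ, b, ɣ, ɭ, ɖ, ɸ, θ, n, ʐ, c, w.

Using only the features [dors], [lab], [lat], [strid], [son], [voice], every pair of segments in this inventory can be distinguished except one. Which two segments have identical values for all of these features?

j, ŋ

Both /j/ and /ŋ/ are [+dorsal], [-labial], [-lateral], [-strident], [+sonorant], [+voice]. Since the list omits [nasal], [continuant] and [back] — which do distinguish the palatal glide from the velar nasal — this pair collapses; all other pairs remain distinct.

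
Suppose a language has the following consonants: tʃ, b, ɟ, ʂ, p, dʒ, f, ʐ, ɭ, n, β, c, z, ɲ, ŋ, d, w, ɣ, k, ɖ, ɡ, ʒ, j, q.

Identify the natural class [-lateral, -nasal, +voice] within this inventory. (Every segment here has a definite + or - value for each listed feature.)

b, ɟ, dʒ, ʐ, β, z, d, w, ɣ, ɖ, ɡ, ʒ, j

The [-lateral] segments are /tʃ, b, ɟ, ʂ, p, dʒ, f, ʐ, n, β, c, z, ɲ, ŋ, d, w, ɣ, k, ɖ, ɡ, ʒ, j, q/.
Within that set, [-nasal] gives /tʃ, b, ɟ, ʂ, p, dʒ, f, ʐ, β, c, z, d, w, ɣ, k, ɖ, ɡ, ʒ, j, q/.
Intersecting with [+voice] leaves /b, ɟ, dʒ, ʐ, β, z, d, w, ɣ, ɖ, ɡ, ʒ, j/.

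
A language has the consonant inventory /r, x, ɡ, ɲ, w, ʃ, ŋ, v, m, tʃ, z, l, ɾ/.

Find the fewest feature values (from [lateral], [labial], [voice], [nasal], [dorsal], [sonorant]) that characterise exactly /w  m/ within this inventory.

Every target segment is [+sonorant], [+labial]; each remaining inventory member fails at least one of these. Each conjunct is needed — [+labial] alone would also admit /v/; [+sonorant] alone would also admit /r, ɲ, ŋ, l, …/ — and no other single listed feature has exactly this extension, so two is the minimum.

[+sonorant, +labial]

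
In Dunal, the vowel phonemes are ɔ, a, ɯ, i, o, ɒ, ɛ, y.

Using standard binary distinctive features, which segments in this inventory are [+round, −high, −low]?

ɔ, o

Checking each segment against [+round], [−high], [−low]: /ɔ/ (mid back rounded lax vowel), /o/ (mid back rounded tense vowel) satisfy every feature; every other segment in the inventory fails at least one.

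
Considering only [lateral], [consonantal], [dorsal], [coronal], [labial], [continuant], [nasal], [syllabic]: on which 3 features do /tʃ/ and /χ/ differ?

[continuant], [coronal], [dorsal]

/tʃ/ (voiceless postalveolar affricate) and /χ/ (voiceless uvular fricative) agree on [-lateral], [+consonantal], [-labial], [-nasal], [-syllabic]. They differ on [continuant] (/tʃ/ [-], /χ/ [+]), [coronal] (/tʃ/ [+], /χ/ [-]), [dorsal] (/tʃ/ [-], /χ/ [+]).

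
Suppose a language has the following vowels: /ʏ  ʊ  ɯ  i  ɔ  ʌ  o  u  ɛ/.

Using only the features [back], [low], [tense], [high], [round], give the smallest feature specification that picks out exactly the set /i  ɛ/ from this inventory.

[-back, -round]

/i, ɛ/ are all [-back], [-round], and no other segment in the inventory matches both values. Dropping any one of them over-generates: [-round] alone would also admit /ɯ, ʌ/; [-back] alone would also admit /ʏ/. No other single listed feature picks out exactly this set either, so fewer than two features will not do.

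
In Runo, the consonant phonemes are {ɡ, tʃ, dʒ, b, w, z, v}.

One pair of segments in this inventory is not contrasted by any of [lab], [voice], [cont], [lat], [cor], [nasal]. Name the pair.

/v/ (voiced labiodental fricative) and /w/ (labial-velar glide) are both [+labial], [+voice], [+continuant], [-lateral], [-coronal], [-nasal], so none of the listed features separates them. (They do differ in [sonorant], [round] and [dorsal], which are not among the given features.) Every other pair in the inventory differs on at least one listed feature.

v, w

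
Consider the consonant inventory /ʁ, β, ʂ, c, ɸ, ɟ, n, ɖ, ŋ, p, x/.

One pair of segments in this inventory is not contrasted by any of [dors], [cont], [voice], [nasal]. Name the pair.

ɸ, ʂ

Both /ɸ/ and /ʂ/ are [−dorsal], [+continuant], [−voice], [−nasal]. Since the list omits [strident], [labial] and [coronal] — which do distinguish the voiceless bilabial fricative from the voiceless retroflex fricative — this pair collapses; all other pairs remain distinct.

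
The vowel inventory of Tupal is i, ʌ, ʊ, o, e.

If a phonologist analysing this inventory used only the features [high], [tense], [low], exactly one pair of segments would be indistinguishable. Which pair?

On the given features, /e/ and /o/ have an identical profile: [-high], [+tense], [-low]. No other two segments in the inventory coincide on all 3 features. (They do differ in [labial], [round] and [back], which are not among the given features.)

e, o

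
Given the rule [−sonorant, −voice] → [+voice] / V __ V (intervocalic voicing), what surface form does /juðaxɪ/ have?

[juðaɣɪ]

The only segment in the rule's environment that also matches [−sonorant, −voice] is /x/. Applying [+voice] turns the voiceless velar fricative into /ɣ/ (voiced velar fricative), giving [juðaɣɪ].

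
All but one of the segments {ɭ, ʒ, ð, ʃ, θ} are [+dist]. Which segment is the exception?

ɭ

/ð, ʃ, ʒ, θ/ are all [+distributed]; /ɭ/ (retroflex lateral approximant) is [−distributed].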